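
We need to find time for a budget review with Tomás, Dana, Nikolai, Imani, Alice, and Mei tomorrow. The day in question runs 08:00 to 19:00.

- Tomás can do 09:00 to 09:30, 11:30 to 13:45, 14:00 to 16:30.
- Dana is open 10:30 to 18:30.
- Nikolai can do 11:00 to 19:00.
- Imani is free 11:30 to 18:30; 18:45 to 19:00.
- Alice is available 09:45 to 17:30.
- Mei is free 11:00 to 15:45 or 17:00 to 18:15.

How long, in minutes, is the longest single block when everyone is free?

Tomás ∩ Dana: 11:30-13:45, 14:00-16:30.
Tomás ∩ Dana ∩ Nikolai: 11:30-13:45, 14:00-16:30.
Tomás ∩ Dana ∩ Nikolai ∩ Imani: 11:30-13:45, 14:00-16:30.
Tomás ∩ Dana ∩ Nikolai ∩ Imani ∩ Alice: 11:30-13:45, 14:00-16:30.
Tomás ∩ Dana ∩ Nikolai ∩ Imani ∩ Alice ∩ Mei: 11:30-13:45, 14:00-15:45.
The longest is 11:30-13:45 at 135 minutes.

135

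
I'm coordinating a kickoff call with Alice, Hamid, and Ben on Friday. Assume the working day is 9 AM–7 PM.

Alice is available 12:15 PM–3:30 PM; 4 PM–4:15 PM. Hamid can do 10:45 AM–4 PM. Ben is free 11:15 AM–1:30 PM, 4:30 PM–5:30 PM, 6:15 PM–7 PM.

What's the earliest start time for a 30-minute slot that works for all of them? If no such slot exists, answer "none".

12:15

Alice ∩ Hamid: 12:15-15:30.
Alice ∩ Hamid ∩ Ben: 12:15-13:30.
Those are the intersection windows.
The first common window of at least 30 minutes is 12:15-13:30, so the earliest start is 12:15.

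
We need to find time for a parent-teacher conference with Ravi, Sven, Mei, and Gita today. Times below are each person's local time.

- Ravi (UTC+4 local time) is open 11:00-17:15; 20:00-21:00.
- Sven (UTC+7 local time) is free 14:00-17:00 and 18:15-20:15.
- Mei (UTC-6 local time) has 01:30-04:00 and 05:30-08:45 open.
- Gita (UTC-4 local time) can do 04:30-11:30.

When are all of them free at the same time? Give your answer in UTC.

Ravi in UTC: 07:00-13:15, 16:00-17:00 (subtract 4h to convert from UTC+4).
Sven in UTC: 07:00-10:00, 11:15-13:15 (subtract 7h to convert from UTC+7).
Mei in UTC: 07:30-10:00, 11:30-14:45 (add 6h to convert from UTC-6).
Gita in UTC: 08:30-15:30 (add 4h to convert from UTC-4).
Ravi ∩ Sven: 07:00-10:00, 11:15-13:15.
Ravi ∩ Sven ∩ Mei: 07:30-10:00, 11:30-13:15.
Ravi ∩ Sven ∩ Mei ∩ Gita: 08:30-10:00, 11:30-13:15.
So the common availability across everyone is 08:30-10:00, 11:30-13:15.

08:30-10:00, 11:30-13:15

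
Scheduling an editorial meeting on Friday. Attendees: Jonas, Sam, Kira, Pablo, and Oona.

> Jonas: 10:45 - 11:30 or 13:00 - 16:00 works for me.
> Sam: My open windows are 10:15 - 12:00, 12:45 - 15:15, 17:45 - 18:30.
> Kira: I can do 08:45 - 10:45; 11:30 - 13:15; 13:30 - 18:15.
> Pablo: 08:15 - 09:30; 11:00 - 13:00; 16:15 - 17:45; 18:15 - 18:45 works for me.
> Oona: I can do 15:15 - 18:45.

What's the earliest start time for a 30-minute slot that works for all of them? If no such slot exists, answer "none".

Jonas ∩ Sam: 10:45-11:30, 13:00-15:15.
Jonas ∩ Sam ∩ Kira: 13:00-13:15, 13:30-15:15.
Jonas ∩ Sam ∩ Kira ∩ Pablo: ∅.
Jonas ∩ Sam ∩ Kira ∩ Pablo ∩ Oona: ∅.
There is no time when everyone is free.
No common window is at least 30 minutes long.

none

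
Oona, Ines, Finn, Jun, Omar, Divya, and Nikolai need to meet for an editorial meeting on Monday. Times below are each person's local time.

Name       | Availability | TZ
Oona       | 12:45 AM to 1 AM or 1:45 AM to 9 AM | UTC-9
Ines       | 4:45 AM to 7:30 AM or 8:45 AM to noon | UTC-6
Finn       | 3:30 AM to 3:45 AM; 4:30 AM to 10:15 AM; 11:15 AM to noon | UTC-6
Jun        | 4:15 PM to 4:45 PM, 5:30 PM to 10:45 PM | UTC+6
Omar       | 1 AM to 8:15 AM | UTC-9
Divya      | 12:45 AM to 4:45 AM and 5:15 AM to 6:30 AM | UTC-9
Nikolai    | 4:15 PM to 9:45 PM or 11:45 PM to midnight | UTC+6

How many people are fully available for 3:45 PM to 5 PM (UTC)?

Oona in UTC: 09:45-10:00, 10:45-18:00 (add 9h to convert from UTC-9).
Ines in UTC: 10:45-13:30, 14:45-18:00 (add 6h to convert from UTC-6).
Finn in UTC: 09:30-09:45, 10:30-16:15, 17:15-18:00 (add 6h to convert from UTC-6).
Jun in UTC: 10:15-10:45, 11:30-16:45 (subtract 6h to convert from UTC+6).
Omar in UTC: 10:00-17:15 (add 9h to convert from UTC-9).
Divya in UTC: 09:45-13:45, 14:15-15:30 (add 9h to convert from UTC-9).
Nikolai in UTC: 10:15-15:45, 17:45-18:00 (subtract 6h to convert from UTC+6).
Oona, Ines, and Omar can make the full 15:45-17:00 slot — that's 3.

3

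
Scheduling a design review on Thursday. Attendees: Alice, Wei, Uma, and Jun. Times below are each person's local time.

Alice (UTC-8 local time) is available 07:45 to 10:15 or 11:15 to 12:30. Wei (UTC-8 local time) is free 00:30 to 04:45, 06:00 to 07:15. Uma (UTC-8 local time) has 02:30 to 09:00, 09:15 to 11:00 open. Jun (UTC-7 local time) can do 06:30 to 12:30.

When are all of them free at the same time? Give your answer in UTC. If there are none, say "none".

none

Alice in UTC: 15:45-18:15, 19:15-20:30 (add 8h to convert from UTC-8).
Wei in UTC: 08:30-12:45, 14:00-15:15 (add 8h to convert from UTC-8).
Uma in UTC: 10:30-17:00, 17:15-19:00 (add 8h to convert from UTC-8).
Jun in UTC: 13:30-19:30 (add 7h to convert from UTC-7).
Alice ∩ Wei: ∅.
Alice ∩ Wei ∩ Uma: ∅.
Alice ∩ Wei ∩ Uma ∩ Jun: ∅.
There is no time when everyone is free.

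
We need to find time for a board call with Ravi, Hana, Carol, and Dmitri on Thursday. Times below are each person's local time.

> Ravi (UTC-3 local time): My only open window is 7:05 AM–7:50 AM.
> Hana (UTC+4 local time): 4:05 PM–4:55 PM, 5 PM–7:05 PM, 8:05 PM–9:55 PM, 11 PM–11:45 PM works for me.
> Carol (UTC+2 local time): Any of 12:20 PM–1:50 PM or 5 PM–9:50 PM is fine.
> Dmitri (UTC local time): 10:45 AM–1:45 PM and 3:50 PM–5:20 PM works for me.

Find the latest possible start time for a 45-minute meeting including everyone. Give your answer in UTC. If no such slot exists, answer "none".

Ravi in UTC: 10:05-10:50 (add 3h to convert from UTC-3).
Hana in UTC: 12:05-12:55, 13:00-15:05, 16:05-17:55, 19:00-19:45 (subtract 4h to convert from UTC+4).
Carol in UTC: 10:20-11:50, 15:00-19:50 (subtract 2h to convert from UTC+2).
Dmitri in UTC: 10:45-13:45, 15:50-17:20.
Ravi ∩ Hana: ∅.
Ravi ∩ Hana ∩ Carol: ∅.
Ravi ∩ Hana ∩ Carol ∩ Dmitri: ∅.
There is no time when everyone is free.
No common window is at least 45 minutes long.

none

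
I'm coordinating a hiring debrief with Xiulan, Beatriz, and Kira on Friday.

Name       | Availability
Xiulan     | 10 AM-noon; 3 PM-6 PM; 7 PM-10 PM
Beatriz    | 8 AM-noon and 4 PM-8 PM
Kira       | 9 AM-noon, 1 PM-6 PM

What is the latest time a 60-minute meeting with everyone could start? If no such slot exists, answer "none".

Xiulan ∩ Beatriz: 10:00-12:00, 16:00-18:00, 19:00-20:00.
Xiulan ∩ Beatriz ∩ Kira: 10:00-12:00, 16:00-18:00.
The last common window of at least 60 minutes is 16:00-18:00; a 60-minute meeting can start as late as 17:00 and still end by 18:00.

17:00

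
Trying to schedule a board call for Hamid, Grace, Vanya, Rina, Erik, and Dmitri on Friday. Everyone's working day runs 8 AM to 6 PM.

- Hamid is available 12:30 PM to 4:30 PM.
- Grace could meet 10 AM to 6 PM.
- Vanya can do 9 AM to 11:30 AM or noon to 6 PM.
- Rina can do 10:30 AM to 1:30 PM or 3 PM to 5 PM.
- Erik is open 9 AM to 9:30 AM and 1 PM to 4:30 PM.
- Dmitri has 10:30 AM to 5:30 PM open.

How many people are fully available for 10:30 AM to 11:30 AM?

4

Grace, Vanya, Rina, and Dmitri can make the full 10:30-11:30 slot — that's 4.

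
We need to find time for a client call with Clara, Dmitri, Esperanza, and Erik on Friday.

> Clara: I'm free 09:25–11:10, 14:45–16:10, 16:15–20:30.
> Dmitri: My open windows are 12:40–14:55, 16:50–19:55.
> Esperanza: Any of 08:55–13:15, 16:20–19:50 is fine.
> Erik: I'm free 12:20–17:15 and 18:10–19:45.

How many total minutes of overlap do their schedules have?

Clara ∩ Dmitri: 14:45-14:55, 16:50-19:55.
Clara ∩ Dmitri ∩ Esperanza: 16:50-19:50.
Clara ∩ Dmitri ∩ Esperanza ∩ Erik: 16:50-17:15, 18:10-19:45.
Summing the common windows: 25 + 95 = 120 minutes.

120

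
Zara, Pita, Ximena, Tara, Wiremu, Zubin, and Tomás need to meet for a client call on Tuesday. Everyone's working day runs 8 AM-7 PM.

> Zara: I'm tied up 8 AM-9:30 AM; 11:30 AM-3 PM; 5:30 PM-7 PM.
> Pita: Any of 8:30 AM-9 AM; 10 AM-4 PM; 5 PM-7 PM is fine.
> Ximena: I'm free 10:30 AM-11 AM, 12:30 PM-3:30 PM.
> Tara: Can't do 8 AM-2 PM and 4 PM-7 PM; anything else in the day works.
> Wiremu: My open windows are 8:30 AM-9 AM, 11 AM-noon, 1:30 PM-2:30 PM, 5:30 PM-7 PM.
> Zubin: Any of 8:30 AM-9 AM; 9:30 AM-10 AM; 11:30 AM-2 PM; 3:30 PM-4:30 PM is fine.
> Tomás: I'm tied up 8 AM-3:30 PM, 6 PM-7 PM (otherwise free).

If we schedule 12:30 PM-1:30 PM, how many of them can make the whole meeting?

Zara free: 09:30-11:30, 15:00-17:30 (invert busy blocks within the working day).
Pita free: 08:30-09:00, 10:00-16:00, 17:00-19:00.
Ximena free: 10:30-11:00, 12:30-15:30.
Tara free: 14:00-16:00 (invert busy blocks within the working day).
Wiremu free: 08:30-09:00, 11:00-12:00, 13:30-14:30, 17:30-19:00.
Zubin free: 08:30-09:00, 09:30-10:00, 11:30-14:00, 15:30-16:30.
Tomás free: 15:30-18:00 (invert busy blocks within the working day).
Pita, Ximena, and Zubin can make the full 12:30-13:30 slot — that's 3.

3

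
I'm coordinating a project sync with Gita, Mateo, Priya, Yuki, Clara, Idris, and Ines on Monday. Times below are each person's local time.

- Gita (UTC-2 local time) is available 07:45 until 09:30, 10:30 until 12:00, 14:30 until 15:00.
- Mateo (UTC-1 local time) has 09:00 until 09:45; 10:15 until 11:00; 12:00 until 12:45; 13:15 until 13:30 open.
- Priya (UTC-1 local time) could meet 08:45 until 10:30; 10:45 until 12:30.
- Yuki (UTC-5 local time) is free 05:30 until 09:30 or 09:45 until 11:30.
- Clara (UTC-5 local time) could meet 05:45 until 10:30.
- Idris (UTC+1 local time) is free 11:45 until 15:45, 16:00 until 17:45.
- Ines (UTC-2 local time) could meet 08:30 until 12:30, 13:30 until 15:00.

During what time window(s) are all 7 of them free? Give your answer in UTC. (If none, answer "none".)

11:15-11:30, 13:00-13:30

Gita in UTC: 09:45-11:30, 12:30-14:00, 16:30-17:00 (add 2h to convert from UTC-2).
Mateo in UTC: 10:00-10:45, 11:15-12:00, 13:00-13:45, 14:15-14:30 (add 1h to convert from UTC-1).
Priya in UTC: 09:45-11:30, 11:45-13:30 (add 1h to convert from UTC-1).
Yuki in UTC: 10:30-14:30, 14:45-16:30 (add 5h to convert from UTC-5).
Clara in UTC: 10:45-15:30 (add 5h to convert from UTC-5).
Idris in UTC: 10:45-14:45, 15:00-16:45 (subtract 1h to convert from UTC+1).
Ines in UTC: 10:30-14:30, 15:30-17:00 (add 2h to convert from UTC-2).
Gita ∩ Mateo: 10:00-10:45, 11:15-11:30, 13:00-13:45.
Gita ∩ Mateo ∩ Priya: 10:00-10:45, 11:15-11:30, 13:00-13:30.
Gita ∩ Mateo ∩ Priya ∩ Yuki: 10:30-10:45, 11:15-11:30, 13:00-13:30.
Gita ∩ Mateo ∩ Priya ∩ Yuki ∩ Clara: 11:15-11:30, 13:00-13:30.
Gita ∩ Mateo ∩ Priya ∩ Yuki ∩ Clara ∩ Idris: 11:15-11:30, 13:00-13:30.
Gita ∩ Mateo ∩ Priya ∩ Yuki ∩ Clara ∩ Idris ∩ Ines: 11:15-11:30, 13:00-13:30.
Those are the intersection windows.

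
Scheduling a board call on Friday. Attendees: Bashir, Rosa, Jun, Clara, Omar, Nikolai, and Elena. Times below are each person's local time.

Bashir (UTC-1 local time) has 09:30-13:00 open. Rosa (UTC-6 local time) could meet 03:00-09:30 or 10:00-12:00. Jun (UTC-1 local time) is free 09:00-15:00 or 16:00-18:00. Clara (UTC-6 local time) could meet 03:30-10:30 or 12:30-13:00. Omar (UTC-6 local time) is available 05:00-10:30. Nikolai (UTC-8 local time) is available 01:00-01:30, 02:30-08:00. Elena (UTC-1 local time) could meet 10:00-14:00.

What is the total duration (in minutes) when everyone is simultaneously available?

Bashir in UTC: 10:30-14:00 (add 1h to convert from UTC-1).
Rosa in UTC: 09:00-15:30, 16:00-18:00 (add 6h to convert from UTC-6).
Jun in UTC: 10:00-16:00, 17:00-19:00 (add 1h to convert from UTC-1).
Clara in UTC: 09:30-16:30, 18:30-19:00 (add 6h to convert from UTC-6).
Omar in UTC: 11:00-16:30 (add 6h to convert from UTC-6).
Nikolai in UTC: 09:00-09:30, 10:30-16:00 (add 8h to convert from UTC-8).
Elena in UTC: 11:00-15:00 (add 1h to convert from UTC-1).
Bashir ∩ Rosa: 10:30-14:00.
Bashir ∩ Rosa ∩ Jun: 10:30-14:00.
Bashir ∩ Rosa ∩ Jun ∩ Clara: 10:30-14:00.
Bashir ∩ Rosa ∩ Jun ∩ Clara ∩ Omar: 11:00-14:00.
Bashir ∩ Rosa ∩ Jun ∩ Clara ∩ Omar ∩ Nikolai: 11:00-14:00.
Bashir ∩ Rosa ∩ Jun ∩ Clara ∩ Omar ∩ Nikolai ∩ Elena: 11:00-14:00.
That's a single block of 180 minutes.

180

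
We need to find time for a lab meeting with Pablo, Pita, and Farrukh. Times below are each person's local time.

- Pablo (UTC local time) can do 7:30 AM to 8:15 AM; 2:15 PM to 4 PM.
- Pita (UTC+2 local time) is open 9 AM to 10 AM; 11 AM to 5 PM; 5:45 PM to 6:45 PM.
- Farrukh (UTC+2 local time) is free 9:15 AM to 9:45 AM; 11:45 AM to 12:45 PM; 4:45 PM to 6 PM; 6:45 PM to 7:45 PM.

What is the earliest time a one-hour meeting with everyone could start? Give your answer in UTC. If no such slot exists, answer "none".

Pablo in UTC: 07:30-08:15, 14:15-16:00.
Pita in UTC: 07:00-08:00, 09:00-15:00, 15:45-16:45 (subtract 2h to convert from UTC+2).
Farrukh in UTC: 07:15-07:45, 09:45-10:45, 14:45-16:00, 16:45-17:45 (subtract 2h to convert from UTC+2).
Pablo ∩ Pita: 07:30-08:00, 14:15-15:00, 15:45-16:00.
Pablo ∩ Pita ∩ Farrukh: 07:30-07:45, 14:45-15:00, 15:45-16:00.
No common window is at least 60 minutes long.

none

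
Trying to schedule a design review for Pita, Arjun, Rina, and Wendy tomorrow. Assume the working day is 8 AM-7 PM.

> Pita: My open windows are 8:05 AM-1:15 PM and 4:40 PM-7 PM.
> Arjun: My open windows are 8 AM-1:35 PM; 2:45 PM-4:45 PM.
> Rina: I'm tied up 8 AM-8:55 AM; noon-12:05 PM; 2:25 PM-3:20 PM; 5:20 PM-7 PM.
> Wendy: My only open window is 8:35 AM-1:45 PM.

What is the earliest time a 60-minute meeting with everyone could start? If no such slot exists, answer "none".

Pita free: 08:05-13:15, 16:40-19:00.
Arjun free: 08:00-13:35, 14:45-16:45.
Rina free: 08:55-12:00, 12:05-14:25, 15:20-17:20 (invert busy blocks within the working day).
Wendy free: 08:35-13:45.
Pita ∩ Arjun: 08:05-13:15, 16:40-16:45.
Pita ∩ Arjun ∩ Rina: 08:55-12:00, 12:05-13:15, 16:40-16:45.
Pita ∩ Arjun ∩ Rina ∩ Wendy: 08:55-12:00, 12:05-13:15.
The first common window of at least 60 minutes is 08:55-12:00, so the earliest start is 08:55.

08:55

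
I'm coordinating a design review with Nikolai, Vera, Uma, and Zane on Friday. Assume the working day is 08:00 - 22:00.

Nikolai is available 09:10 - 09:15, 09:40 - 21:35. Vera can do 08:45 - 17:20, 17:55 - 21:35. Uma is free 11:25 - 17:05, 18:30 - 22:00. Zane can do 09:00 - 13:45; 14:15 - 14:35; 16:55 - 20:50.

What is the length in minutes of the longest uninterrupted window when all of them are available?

Nikolai ∩ Vera: 09:10-09:15, 09:40-17:20, 17:55-21:35.
Nikolai ∩ Vera ∩ Uma: 11:25-17:05, 18:30-21:35.
Nikolai ∩ Vera ∩ Uma ∩ Zane: 11:25-13:45, 14:15-14:35, 16:55-17:05, 18:30-20:50.
The longest is 11:25-13:45 at 140 minutes.

140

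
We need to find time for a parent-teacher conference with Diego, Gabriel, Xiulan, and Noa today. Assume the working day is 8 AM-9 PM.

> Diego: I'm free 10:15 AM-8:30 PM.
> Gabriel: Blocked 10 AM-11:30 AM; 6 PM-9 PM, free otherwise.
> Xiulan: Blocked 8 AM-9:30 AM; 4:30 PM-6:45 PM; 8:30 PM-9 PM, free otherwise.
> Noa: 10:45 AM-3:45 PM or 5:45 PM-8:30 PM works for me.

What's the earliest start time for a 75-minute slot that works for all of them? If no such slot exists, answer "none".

Diego free: 10:15-20:30.
Gabriel free: 08:00-10:00, 11:30-18:00 (invert busy blocks within the working day).
Xiulan free: 09:30-16:30, 18:45-20:30 (invert busy blocks within the working day).
Noa free: 10:45-15:45, 17:45-20:30.
Diego ∩ Gabriel: 11:30-18:00.
Diego ∩ Gabriel ∩ Xiulan: 11:30-16:30.
Diego ∩ Gabriel ∩ Xiulan ∩ Noa: 11:30-15:45.
Those are the intersection windows.
The first common window of at least 75 minutes is 11:30-15:45, so the earliest start is 11:30.

11:30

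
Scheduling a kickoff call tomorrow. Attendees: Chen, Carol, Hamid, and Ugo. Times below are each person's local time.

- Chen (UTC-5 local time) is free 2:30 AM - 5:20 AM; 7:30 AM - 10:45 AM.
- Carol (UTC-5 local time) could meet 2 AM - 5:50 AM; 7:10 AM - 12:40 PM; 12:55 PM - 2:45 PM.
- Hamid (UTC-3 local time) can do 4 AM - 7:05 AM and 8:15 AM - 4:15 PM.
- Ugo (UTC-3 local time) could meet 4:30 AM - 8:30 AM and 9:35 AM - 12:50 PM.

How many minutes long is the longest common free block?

Chen in UTC: 07:30-10:20, 12:30-15:45 (add 5h to convert from UTC-5).
Carol in UTC: 07:00-10:50, 12:10-17:40, 17:55-19:45 (add 5h to convert from UTC-5).
Hamid in UTC: 07:00-10:05, 11:15-19:15 (add 3h to convert from UTC-3).
Ugo in UTC: 07:30-11:30, 12:35-15:50 (add 3h to convert from UTC-3).
Chen ∩ Carol: 07:30-10:20, 12:30-15:45.
Chen ∩ Carol ∩ Hamid: 07:30-10:05, 12:30-15:45.
Chen ∩ Carol ∩ Hamid ∩ Ugo: 07:30-10:05, 12:35-15:45.
The longest is 12:35-15:45 at 190 minutes.

190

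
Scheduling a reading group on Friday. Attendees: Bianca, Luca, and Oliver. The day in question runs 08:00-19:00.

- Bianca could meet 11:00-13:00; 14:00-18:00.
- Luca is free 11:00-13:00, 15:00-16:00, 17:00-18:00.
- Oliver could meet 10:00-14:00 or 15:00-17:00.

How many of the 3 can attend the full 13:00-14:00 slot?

Oliver can make the full 13:00-14:00 slot — that's 1.

1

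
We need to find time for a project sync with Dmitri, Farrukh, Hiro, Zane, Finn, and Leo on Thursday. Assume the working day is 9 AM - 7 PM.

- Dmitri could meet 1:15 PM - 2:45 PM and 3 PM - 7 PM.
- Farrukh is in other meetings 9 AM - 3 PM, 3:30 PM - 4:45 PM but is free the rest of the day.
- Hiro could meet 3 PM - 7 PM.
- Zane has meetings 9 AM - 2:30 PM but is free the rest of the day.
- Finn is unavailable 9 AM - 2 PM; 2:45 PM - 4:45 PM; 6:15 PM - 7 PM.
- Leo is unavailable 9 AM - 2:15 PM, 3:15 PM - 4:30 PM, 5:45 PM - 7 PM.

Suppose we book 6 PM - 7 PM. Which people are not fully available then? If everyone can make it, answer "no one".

Finn, Leo

Dmitri free: 13:15-14:45, 15:00-19:00.
Farrukh free: 15:00-15:30, 16:45-19:00 (invert busy blocks within the working day).
Hiro free: 15:00-19:00.
Zane free: 14:30-19:00 (invert busy blocks within the working day).
Finn free: 14:00-14:45, 16:45-18:15 (invert busy blocks within the working day).
Leo free: 14:15-15:15, 16:30-17:45 (invert busy blocks within the working day).
Dmitri: free for 18:00-19:00. Farrukh: free for 18:00-19:00. Hiro: free for 18:00-19:00. Zane: free for 18:00-19:00. Finn: not fully free for 18:00-19:00. Leo: not fully free for 18:00-19:00.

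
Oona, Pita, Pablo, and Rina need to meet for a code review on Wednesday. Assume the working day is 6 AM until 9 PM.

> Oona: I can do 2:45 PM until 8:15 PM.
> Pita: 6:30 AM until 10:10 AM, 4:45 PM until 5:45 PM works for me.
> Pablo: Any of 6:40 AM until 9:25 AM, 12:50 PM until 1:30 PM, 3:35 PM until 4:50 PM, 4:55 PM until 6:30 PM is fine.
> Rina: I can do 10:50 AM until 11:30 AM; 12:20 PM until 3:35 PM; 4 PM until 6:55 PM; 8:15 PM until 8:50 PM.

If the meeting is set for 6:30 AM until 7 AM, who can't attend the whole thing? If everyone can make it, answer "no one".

Oona: not fully free for 06:30-07:00. Pita: free for 06:30-07:00. Pablo: not fully free for 06:30-07:00. Rina: not fully free for 06:30-07:00.

Oona, Pablo, Rina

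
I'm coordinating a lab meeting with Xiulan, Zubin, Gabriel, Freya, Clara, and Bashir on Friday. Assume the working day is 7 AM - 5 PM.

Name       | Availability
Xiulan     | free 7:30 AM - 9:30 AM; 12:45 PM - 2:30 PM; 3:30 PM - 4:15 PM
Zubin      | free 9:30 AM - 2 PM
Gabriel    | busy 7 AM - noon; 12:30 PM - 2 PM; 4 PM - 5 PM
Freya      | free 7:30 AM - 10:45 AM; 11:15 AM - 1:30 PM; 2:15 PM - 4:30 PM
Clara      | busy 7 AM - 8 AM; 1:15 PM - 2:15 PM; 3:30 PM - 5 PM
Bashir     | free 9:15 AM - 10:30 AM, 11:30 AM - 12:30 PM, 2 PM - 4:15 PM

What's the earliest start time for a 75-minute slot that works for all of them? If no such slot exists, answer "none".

Xiulan free: 07:30-09:30, 12:45-14:30, 15:30-16:15.
Zubin free: 09:30-14:00.
Gabriel free: 12:00-12:30, 14:00-16:00 (invert busy blocks within the working day).
Freya free: 07:30-10:45, 11:15-13:30, 14:15-16:30.
Clara free: 08:00-13:15, 14:15-15:30 (invert busy blocks within the working day).
Bashir free: 09:15-10:30, 11:30-12:30, 14:00-16:15.
Xiulan ∩ Zubin: 12:45-14:00.
Xiulan ∩ Zubin ∩ Gabriel: ∅.
Xiulan ∩ Zubin ∩ Gabriel ∩ Freya: ∅.
Xiulan ∩ Zubin ∩ Gabriel ∩ Freya ∩ Clara: ∅.
Xiulan ∩ Zubin ∩ Gabriel ∩ Freya ∩ Clara ∩ Bashir: ∅.
There is no time when everyone is free.
No common window is at least 75 minutes long.

none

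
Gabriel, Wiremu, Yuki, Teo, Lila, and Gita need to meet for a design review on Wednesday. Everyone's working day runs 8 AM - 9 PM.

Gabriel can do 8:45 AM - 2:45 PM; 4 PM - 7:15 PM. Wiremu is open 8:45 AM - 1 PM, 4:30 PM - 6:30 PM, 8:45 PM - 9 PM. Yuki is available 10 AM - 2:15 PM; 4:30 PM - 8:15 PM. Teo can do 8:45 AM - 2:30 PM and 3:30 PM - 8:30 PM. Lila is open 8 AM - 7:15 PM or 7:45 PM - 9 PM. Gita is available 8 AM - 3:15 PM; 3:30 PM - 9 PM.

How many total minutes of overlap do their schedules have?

300

Gabriel ∩ Wiremu: 08:45-13:00, 16:30-18:30.
Gabriel ∩ Wiremu ∩ Yuki: 10:00-13:00, 16:30-18:30.
Gabriel ∩ Wiremu ∩ Yuki ∩ Teo: 10:00-13:00, 16:30-18:30.
Gabriel ∩ Wiremu ∩ Yuki ∩ Teo ∩ Lila: 10:00-13:00, 16:30-18:30.
Gabriel ∩ Wiremu ∩ Yuki ∩ Teo ∩ Lila ∩ Gita: 10:00-13:00, 16:30-18:30.
So the common availability across everyone is 10:00-13:00, 16:30-18:30.
Summing the common windows: 180 + 120 = 300 minutes.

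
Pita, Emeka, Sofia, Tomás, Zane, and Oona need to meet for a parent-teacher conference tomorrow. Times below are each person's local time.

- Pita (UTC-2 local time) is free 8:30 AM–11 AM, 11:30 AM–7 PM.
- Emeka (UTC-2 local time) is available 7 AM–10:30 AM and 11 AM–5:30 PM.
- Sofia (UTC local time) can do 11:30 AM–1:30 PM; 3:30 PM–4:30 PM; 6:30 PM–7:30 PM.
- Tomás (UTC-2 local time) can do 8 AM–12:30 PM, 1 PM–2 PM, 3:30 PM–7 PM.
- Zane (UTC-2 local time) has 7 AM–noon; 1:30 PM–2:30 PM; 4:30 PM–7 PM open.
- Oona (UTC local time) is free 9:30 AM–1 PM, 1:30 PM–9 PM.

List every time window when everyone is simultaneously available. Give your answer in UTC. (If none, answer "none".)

11:30-12:30, 15:30-16:00, 18:30-19:30

Pita in UTC: 10:30-13:00, 13:30-21:00 (add 2h to convert from UTC-2).
Emeka in UTC: 09:00-12:30, 13:00-19:30 (add 2h to convert from UTC-2).
Sofia in UTC: 11:30-13:30, 15:30-16:30, 18:30-19:30.
Tomás in UTC: 10:00-14:30, 15:00-16:00, 17:30-21:00 (add 2h to convert from UTC-2).
Zane in UTC: 09:00-14:00, 15:30-16:30, 18:30-21:00 (add 2h to convert from UTC-2).
Oona in UTC: 09:30-13:00, 13:30-21:00.
Pita ∩ Emeka: 10:30-12:30, 13:30-19:30.
Pita ∩ Emeka ∩ Sofia: 11:30-12:30, 15:30-16:30, 18:30-19:30.
Pita ∩ Emeka ∩ Sofia ∩ Tomás: 11:30-12:30, 15:30-16:00, 18:30-19:30.
Pita ∩ Emeka ∩ Sofia ∩ Tomás ∩ Zane: 11:30-12:30, 15:30-16:00, 18:30-19:30.
Pita ∩ Emeka ∩ Sofia ∩ Tomás ∩ Zane ∩ Oona: 11:30-12:30, 15:30-16:00, 18:30-19:30.
So the common availability across everyone is 11:30-12:30, 15:30-16:00, 18:30-19:30.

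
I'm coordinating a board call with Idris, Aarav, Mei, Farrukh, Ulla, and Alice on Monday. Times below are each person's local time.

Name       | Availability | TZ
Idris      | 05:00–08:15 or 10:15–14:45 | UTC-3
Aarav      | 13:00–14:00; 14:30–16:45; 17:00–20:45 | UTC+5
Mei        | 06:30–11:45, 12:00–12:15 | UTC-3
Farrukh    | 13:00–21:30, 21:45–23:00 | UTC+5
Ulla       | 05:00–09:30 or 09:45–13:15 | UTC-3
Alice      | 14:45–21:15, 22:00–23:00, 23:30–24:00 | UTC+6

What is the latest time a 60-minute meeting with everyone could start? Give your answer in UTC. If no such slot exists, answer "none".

13:45

Idris in UTC: 08:00-11:15, 13:15-17:45 (add 3h to convert from UTC-3).
Aarav in UTC: 08:00-09:00, 09:30-11:45, 12:00-15:45 (subtract 5h to convert from UTC+5).
Mei in UTC: 09:30-14:45, 15:00-15:15 (add 3h to convert from UTC-3).
Farrukh in UTC: 08:00-16:30, 16:45-18:00 (subtract 5h to convert from UTC+5).
Ulla in UTC: 08:00-12:30, 12:45-16:15 (add 3h to convert from UTC-3).
Alice in UTC: 08:45-15:15, 16:00-17:00, 17:30-18:00 (subtract 6h to convert from UTC+6).
Idris ∩ Aarav: 08:00-09:00, 09:30-11:15, 13:15-15:45.
Idris ∩ Aarav ∩ Mei: 09:30-11:15, 13:15-14:45, 15:00-15:15.
Idris ∩ Aarav ∩ Mei ∩ Farrukh: 09:30-11:15, 13:15-14:45, 15:00-15:15.
Idris ∩ Aarav ∩ Mei ∩ Farrukh ∩ Ulla: 09:30-11:15, 13:15-14:45, 15:00-15:15.
Idris ∩ Aarav ∩ Mei ∩ Farrukh ∩ Ulla ∩ Alice: 09:30-11:15, 13:15-14:45, 15:00-15:15.
The last common window of at least 60 minutes is 13:15-14:45; a 60-minute meeting can start as late as 13:45 and still end by 14:45.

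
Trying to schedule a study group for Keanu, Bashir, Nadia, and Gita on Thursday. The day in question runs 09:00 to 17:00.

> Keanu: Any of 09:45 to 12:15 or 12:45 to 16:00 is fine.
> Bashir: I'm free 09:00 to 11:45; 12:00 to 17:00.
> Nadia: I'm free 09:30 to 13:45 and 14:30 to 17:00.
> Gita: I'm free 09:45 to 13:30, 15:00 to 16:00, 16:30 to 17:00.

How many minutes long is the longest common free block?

Keanu ∩ Bashir: 09:45-11:45, 12:00-12:15, 12:45-16:00.
Keanu ∩ Bashir ∩ Nadia: 09:45-11:45, 12:00-12:15, 12:45-13:45, 14:30-16:00.
Keanu ∩ Bashir ∩ Nadia ∩ Gita: 09:45-11:45, 12:00-12:15, 12:45-13:30, 15:00-16:00.
Those are the intersection windows.
The longest is 09:45-11:45 at 120 minutes.

120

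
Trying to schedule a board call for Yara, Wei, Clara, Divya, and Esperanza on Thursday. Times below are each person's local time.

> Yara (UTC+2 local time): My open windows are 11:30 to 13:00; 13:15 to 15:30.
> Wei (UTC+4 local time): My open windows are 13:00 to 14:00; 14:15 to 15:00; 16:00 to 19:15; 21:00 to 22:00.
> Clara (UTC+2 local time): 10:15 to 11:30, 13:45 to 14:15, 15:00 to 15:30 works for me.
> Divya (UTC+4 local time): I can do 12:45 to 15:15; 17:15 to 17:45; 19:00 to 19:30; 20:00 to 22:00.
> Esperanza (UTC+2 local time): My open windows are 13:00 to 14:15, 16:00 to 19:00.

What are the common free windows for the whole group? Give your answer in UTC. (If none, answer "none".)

Yara in UTC: 09:30-11:00, 11:15-13:30 (subtract 2h to convert from UTC+2).
Wei in UTC: 09:00-10:00, 10:15-11:00, 12:00-15:15, 17:00-18:00 (subtract 4h to convert from UTC+4).
Clara in UTC: 08:15-09:30, 11:45-12:15, 13:00-13:30 (subtract 2h to convert from UTC+2).
Divya in UTC: 08:45-11:15, 13:15-13:45, 15:00-15:30, 16:00-18:00 (subtract 4h to convert from UTC+4).
Esperanza in UTC: 11:00-12:15, 14:00-17:00 (subtract 2h to convert from UTC+2).
Yara ∩ Wei: 09:30-10:00, 10:15-11:00, 12:00-13:30.
Yara ∩ Wei ∩ Clara: 12:00-12:15, 13:00-13:30.
Yara ∩ Wei ∩ Clara ∩ Divya: 13:15-13:30.
Yara ∩ Wei ∩ Clara ∩ Divya ∩ Esperanza: ∅.
There is no time when everyone is free.

none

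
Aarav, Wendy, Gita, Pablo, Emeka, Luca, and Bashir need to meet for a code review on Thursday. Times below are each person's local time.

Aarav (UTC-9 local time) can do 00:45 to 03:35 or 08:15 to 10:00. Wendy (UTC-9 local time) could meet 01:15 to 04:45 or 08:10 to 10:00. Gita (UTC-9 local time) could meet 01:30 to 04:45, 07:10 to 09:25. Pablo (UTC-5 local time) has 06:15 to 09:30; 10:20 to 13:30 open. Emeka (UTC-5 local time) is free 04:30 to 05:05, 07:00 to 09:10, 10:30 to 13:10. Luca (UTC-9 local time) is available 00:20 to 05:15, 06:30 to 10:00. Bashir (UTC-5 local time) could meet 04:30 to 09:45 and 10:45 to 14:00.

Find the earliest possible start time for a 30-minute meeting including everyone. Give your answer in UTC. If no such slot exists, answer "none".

12:00

Aarav in UTC: 09:45-12:35, 17:15-19:00 (add 9h to convert from UTC-9).
Wendy in UTC: 10:15-13:45, 17:10-19:00 (add 9h to convert from UTC-9).
Gita in UTC: 10:30-13:45, 16:10-18:25 (add 9h to convert from UTC-9).
Pablo in UTC: 11:15-14:30, 15:20-18:30 (add 5h to convert from UTC-5).
Emeka in UTC: 09:30-10:05, 12:00-14:10, 15:30-18:10 (add 5h to convert from UTC-5).
Luca in UTC: 09:20-14:15, 15:30-19:00 (add 9h to convert from UTC-9).
Bashir in UTC: 09:30-14:45, 15:45-19:00 (add 5h to convert from UTC-5).
Aarav ∩ Wendy: 10:15-12:35, 17:15-19:00.
Aarav ∩ Wendy ∩ Gita: 10:30-12:35, 17:15-18:25.
Aarav ∩ Wendy ∩ Gita ∩ Pablo: 11:15-12:35, 17:15-18:25.
Aarav ∩ Wendy ∩ Gita ∩ Pablo ∩ Emeka: 12:00-12:35, 17:15-18:10.
Aarav ∩ Wendy ∩ Gita ∩ Pablo ∩ Emeka ∩ Luca: 12:00-12:35, 17:15-18:10.
Aarav ∩ Wendy ∩ Gita ∩ Pablo ∩ Emeka ∩ Luca ∩ Bashir: 12:00-12:35, 17:15-18:10.
So the common availability across everyone is 12:00-12:35, 17:15-18:10.
The first common window of at least 30 minutes is 12:00-12:35, so the earliest start is 12:00.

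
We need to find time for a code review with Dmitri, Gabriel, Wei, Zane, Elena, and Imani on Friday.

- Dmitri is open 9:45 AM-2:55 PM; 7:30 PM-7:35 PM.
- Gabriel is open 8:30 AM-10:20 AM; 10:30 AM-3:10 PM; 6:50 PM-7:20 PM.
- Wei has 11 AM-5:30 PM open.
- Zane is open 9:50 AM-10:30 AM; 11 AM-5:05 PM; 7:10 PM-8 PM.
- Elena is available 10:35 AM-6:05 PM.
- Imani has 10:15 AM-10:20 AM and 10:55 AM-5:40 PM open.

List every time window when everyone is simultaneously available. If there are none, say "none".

Dmitri ∩ Gabriel: 09:45-10:20, 10:30-14:55.
Dmitri ∩ Gabriel ∩ Wei: 11:00-14:55.
Dmitri ∩ Gabriel ∩ Wei ∩ Zane: 11:00-14:55.
Dmitri ∩ Gabriel ∩ Wei ∩ Zane ∩ Elena: 11:00-14:55.
Dmitri ∩ Gabriel ∩ Wei ∩ Zane ∩ Elena ∩ Imani: 11:00-14:55.

11:00-14:55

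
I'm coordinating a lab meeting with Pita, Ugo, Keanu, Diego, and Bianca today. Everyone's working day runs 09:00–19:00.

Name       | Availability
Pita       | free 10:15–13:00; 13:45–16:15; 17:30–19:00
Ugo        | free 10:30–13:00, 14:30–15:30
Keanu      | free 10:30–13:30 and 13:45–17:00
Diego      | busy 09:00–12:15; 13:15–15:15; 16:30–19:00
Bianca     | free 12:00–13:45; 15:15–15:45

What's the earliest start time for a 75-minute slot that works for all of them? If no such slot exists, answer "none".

Pita free: 10:15-13:00, 13:45-16:15, 17:30-19:00.
Ugo free: 10:30-13:00, 14:30-15:30.
Keanu free: 10:30-13:30, 13:45-17:00.
Diego free: 12:15-13:15, 15:15-16:30 (invert busy blocks within the working day).
Bianca free: 12:00-13:45, 15:15-15:45.
Pita ∩ Ugo: 10:30-13:00, 14:30-15:30.
Pita ∩ Ugo ∩ Keanu: 10:30-13:00, 14:30-15:30.
Pita ∩ Ugo ∩ Keanu ∩ Diego: 12:15-13:00, 15:15-15:30.
Pita ∩ Ugo ∩ Keanu ∩ Diego ∩ Bianca: 12:15-13:00, 15:15-15:30.
No common window is at least 75 minutes long.

none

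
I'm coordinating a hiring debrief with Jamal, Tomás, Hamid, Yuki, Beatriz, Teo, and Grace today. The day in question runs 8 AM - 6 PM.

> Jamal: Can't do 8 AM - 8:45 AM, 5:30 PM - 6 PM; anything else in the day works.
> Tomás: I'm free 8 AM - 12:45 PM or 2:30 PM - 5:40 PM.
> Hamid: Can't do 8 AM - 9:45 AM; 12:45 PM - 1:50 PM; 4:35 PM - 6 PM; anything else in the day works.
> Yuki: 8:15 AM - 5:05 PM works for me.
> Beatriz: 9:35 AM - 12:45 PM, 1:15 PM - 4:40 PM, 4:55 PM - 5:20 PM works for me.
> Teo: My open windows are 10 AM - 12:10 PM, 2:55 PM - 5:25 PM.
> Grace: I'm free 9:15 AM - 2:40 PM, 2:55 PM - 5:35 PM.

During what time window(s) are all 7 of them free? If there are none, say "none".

Jamal free: 08:45-17:30 (invert busy blocks within the working day).
Tomás free: 08:00-12:45, 14:30-17:40.
Hamid free: 09:45-12:45, 13:50-16:35 (invert busy blocks within the working day).
Yuki free: 08:15-17:05.
Beatriz free: 09:35-12:45, 13:15-16:40, 16:55-17:20.
Teo free: 10:00-12:10, 14:55-17:25.
Grace free: 09:15-14:40, 14:55-17:35.
Jamal ∩ Tomás: 08:45-12:45, 14:30-17:30.
Jamal ∩ Tomás ∩ Hamid: 09:45-12:45, 14:30-16:35.
Jamal ∩ Tomás ∩ Hamid ∩ Yuki: 09:45-12:45, 14:30-16:35.
Jamal ∩ Tomás ∩ Hamid ∩ Yuki ∩ Beatriz: 09:45-12:45, 14:30-16:35.
Jamal ∩ Tomás ∩ Hamid ∩ Yuki ∩ Beatriz ∩ Teo: 10:00-12:10, 14:55-16:35.
Jamal ∩ Tomás ∩ Hamid ∩ Yuki ∩ Beatriz ∩ Teo ∩ Grace: 10:00-12:10, 14:55-16:35.

10:00-12:10, 14:55-16:35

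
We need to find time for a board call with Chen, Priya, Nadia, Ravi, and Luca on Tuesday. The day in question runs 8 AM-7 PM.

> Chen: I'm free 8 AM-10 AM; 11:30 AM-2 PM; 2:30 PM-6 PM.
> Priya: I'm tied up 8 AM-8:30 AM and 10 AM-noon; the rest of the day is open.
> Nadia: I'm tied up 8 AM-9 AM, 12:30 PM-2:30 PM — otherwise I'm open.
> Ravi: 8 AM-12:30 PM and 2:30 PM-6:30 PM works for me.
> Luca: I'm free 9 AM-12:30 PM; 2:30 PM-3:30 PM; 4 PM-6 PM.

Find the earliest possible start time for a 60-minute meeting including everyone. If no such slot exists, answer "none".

09:00

Chen free: 08:00-10:00, 11:30-14:00, 14:30-18:00.
Priya free: 08:30-10:00, 12:00-19:00 (invert busy blocks within the working day).
Nadia free: 09:00-12:30, 14:30-19:00 (invert busy blocks within the working day).
Ravi free: 08:00-12:30, 14:30-18:30.
Luca free: 09:00-12:30, 14:30-15:30, 16:00-18:00.
Chen ∩ Priya: 08:30-10:00, 12:00-14:00, 14:30-18:00.
Chen ∩ Priya ∩ Nadia: 09:00-10:00, 12:00-12:30, 14:30-18:00.
Chen ∩ Priya ∩ Nadia ∩ Ravi: 09:00-10:00, 12:00-12:30, 14:30-18:00.
Chen ∩ Priya ∩ Nadia ∩ Ravi ∩ Luca: 09:00-10:00, 12:00-12:30, 14:30-15:30, 16:00-18:00.
Those are the intersection windows.
The first common window of at least 60 minutes is 09:00-10:00, so the earliest start is 09:00.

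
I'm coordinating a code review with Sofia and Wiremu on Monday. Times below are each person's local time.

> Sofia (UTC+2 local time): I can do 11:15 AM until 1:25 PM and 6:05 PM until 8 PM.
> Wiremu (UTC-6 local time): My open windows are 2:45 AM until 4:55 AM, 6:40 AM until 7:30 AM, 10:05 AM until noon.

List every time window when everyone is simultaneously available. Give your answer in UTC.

Sofia in UTC: 09:15-11:25, 16:05-18:00 (subtract 2h to convert from UTC+2).
Wiremu in UTC: 08:45-10:55, 12:40-13:30, 16:05-18:00 (add 6h to convert from UTC-6).
Sofia ∩ Wiremu: 09:15-10:55, 16:05-18:00.
So the common availability across everyone is 09:15-10:55, 16:05-18:00.

09:15-10:55, 16:05-18:00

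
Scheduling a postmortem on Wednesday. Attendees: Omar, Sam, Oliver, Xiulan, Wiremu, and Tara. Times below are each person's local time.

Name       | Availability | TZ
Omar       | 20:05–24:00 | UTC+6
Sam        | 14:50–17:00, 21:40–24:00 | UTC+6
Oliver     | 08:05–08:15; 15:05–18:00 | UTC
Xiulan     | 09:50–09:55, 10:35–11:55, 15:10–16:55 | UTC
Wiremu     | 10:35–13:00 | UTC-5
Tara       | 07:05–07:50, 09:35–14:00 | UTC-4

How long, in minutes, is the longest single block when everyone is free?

75

Omar in UTC: 14:05-18:00 (subtract 6h to convert from UTC+6).
Sam in UTC: 08:50-11:00, 15:40-18:00 (subtract 6h to convert from UTC+6).
Oliver in UTC: 08:05-08:15, 15:05-18:00.
Xiulan in UTC: 09:50-09:55, 10:35-11:55, 15:10-16:55.
Wiremu in UTC: 15:35-18:00 (add 5h to convert from UTC-5).
Tara in UTC: 11:05-11:50, 13:35-18:00 (add 4h to convert from UTC-4).
Omar ∩ Sam: 15:40-18:00.
Omar ∩ Sam ∩ Oliver: 15:40-18:00.
Omar ∩ Sam ∩ Oliver ∩ Xiulan: 15:40-16:55.
Omar ∩ Sam ∩ Oliver ∩ Xiulan ∩ Wiremu: 15:40-16:55.
Omar ∩ Sam ∩ Oliver ∩ Xiulan ∩ Wiremu ∩ Tara: 15:40-16:55.
Those are the intersection windows.
The longest is 15:40-16:55 at 75 minutes.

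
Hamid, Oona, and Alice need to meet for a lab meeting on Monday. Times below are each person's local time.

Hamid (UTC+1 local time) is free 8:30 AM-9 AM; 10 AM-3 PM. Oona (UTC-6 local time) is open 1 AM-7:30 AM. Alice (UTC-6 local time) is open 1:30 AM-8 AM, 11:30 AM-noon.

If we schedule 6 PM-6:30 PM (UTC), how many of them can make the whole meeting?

Hamid in UTC: 07:30-08:00, 09:00-14:00 (subtract 1h to convert from UTC+1).
Oona in UTC: 07:00-13:30 (add 6h to convert from UTC-6).
Alice in UTC: 07:30-14:00, 17:30-18:00 (add 6h to convert from UTC-6).
nobody can make the full 18:00-18:30 slot — that's 0.

0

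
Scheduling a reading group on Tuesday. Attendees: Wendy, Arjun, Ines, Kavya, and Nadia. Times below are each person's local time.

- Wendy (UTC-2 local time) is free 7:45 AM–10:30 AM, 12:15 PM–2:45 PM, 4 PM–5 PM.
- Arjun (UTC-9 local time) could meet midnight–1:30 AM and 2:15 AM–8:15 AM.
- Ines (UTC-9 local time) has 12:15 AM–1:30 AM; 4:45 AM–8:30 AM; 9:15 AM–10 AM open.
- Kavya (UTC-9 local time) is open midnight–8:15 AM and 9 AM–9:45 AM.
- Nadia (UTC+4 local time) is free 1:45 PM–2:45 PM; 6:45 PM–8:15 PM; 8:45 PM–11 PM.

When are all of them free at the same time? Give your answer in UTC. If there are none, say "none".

09:45-10:30, 14:45-16:15

Wendy in UTC: 09:45-12:30, 14:15-16:45, 18:00-19:00 (add 2h to convert from UTC-2).
Arjun in UTC: 09:00-10:30, 11:15-17:15 (add 9h to convert from UTC-9).
Ines in UTC: 09:15-10:30, 13:45-17:30, 18:15-19:00 (add 9h to convert from UTC-9).
Kavya in UTC: 09:00-17:15, 18:00-18:45 (add 9h to convert from UTC-9).
Nadia in UTC: 09:45-10:45, 14:45-16:15, 16:45-19:00 (subtract 4h to convert from UTC+4).
Wendy ∩ Arjun: 09:45-10:30, 11:15-12:30, 14:15-16:45.
Wendy ∩ Arjun ∩ Ines: 09:45-10:30, 14:15-16:45.
Wendy ∩ Arjun ∩ Ines ∩ Kavya: 09:45-10:30, 14:15-16:45.
Wendy ∩ Arjun ∩ Ines ∩ Kavya ∩ Nadia: 09:45-10:30, 14:45-16:15.
So the common availability across everyone is 09:45-10:30, 14:45-16:15.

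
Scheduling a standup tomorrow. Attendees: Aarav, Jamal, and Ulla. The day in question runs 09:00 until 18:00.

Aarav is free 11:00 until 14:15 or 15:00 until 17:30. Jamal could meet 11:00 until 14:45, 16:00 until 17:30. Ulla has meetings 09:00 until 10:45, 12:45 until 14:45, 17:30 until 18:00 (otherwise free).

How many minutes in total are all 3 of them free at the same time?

195

Aarav free: 11:00-14:15, 15:00-17:30.
Jamal free: 11:00-14:45, 16:00-17:30.
Ulla free: 10:45-12:45, 14:45-17:30 (invert busy blocks within the working day).
Aarav ∩ Jamal: 11:00-14:15, 16:00-17:30.
Aarav ∩ Jamal ∩ Ulla: 11:00-12:45, 16:00-17:30.
Summing the common windows: 105 + 90 = 195 minutes.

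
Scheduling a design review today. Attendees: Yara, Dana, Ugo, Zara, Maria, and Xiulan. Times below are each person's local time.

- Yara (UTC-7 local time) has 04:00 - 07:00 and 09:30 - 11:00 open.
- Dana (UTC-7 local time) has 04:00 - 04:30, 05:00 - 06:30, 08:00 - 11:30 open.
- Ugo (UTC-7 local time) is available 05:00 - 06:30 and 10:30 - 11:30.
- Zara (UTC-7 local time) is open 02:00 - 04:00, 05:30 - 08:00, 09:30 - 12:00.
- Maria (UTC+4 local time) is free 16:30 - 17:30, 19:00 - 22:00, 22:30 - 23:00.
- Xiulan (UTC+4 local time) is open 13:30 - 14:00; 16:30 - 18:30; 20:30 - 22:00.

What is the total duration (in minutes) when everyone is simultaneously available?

90

Yara in UTC: 11:00-14:00, 16:30-18:00 (add 7h to convert from UTC-7).
Dana in UTC: 11:00-11:30, 12:00-13:30, 15:00-18:30 (add 7h to convert from UTC-7).
Ugo in UTC: 12:00-13:30, 17:30-18:30 (add 7h to convert from UTC-7).
Zara in UTC: 09:00-11:00, 12:30-15:00, 16:30-19:00 (add 7h to convert from UTC-7).
Maria in UTC: 12:30-13:30, 15:00-18:00, 18:30-19:00 (subtract 4h to convert from UTC+4).
Xiulan in UTC: 09:30-10:00, 12:30-14:30, 16:30-18:00 (subtract 4h to convert from UTC+4).
Yara ∩ Dana: 11:00-11:30, 12:00-13:30, 16:30-18:00.
Yara ∩ Dana ∩ Ugo: 12:00-13:30, 17:30-18:00.
Yara ∩ Dana ∩ Ugo ∩ Zara: 12:30-13:30, 17:30-18:00.
Yara ∩ Dana ∩ Ugo ∩ Zara ∩ Maria: 12:30-13:30, 17:30-18:00.
Yara ∩ Dana ∩ Ugo ∩ Zara ∩ Maria ∩ Xiulan: 12:30-13:30, 17:30-18:00.
Those are the intersection windows.
Summing the common windows: 60 + 30 = 90 minutes.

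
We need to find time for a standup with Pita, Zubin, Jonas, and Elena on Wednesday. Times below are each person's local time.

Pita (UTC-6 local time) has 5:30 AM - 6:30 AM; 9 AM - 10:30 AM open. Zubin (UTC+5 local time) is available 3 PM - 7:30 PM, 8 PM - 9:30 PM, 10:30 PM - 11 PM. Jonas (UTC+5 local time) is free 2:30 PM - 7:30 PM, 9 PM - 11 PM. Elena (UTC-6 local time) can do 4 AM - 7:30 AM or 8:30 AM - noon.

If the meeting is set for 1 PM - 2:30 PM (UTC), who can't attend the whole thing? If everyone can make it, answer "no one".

Elena, Pita

Pita in UTC: 11:30-12:30, 15:00-16:30 (add 6h to convert from UTC-6).
Zubin in UTC: 10:00-14:30, 15:00-16:30, 17:30-18:00 (subtract 5h to convert from UTC+5).
Jonas in UTC: 09:30-14:30, 16:00-18:00 (subtract 5h to convert from UTC+5).
Elena in UTC: 10:00-13:30, 14:30-18:00 (add 6h to convert from UTC-6).
Pita: not fully free for 13:00-14:30. Zubin: free for 13:00-14:30. Jonas: free for 13:00-14:30. Elena: not fully free for 13:00-14:30.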